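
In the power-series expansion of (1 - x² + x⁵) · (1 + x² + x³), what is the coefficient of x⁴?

-1

(1 - x² + x⁵) has coefficients 1,0,-1,0,0 for degrees 0…4.
(1 + x² + x³) has coefficients 1,0,1,1,0 for degrees 0…4.
[x⁴] = 1·0 − 1·1 = -1.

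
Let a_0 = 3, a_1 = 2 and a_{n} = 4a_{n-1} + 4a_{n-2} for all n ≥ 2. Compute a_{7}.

The ordinary generating function has denominator 1 - 4x - 4x^2.
Iterating the recurrence: a_0,…,a_{7} = 3, 2, 20, 88, 432, 2080, 10048, 48512.

48512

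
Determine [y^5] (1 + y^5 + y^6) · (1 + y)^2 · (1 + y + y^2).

(1 + y^5 + y^6) has coefficients 1,0,0,0,0,1 for degrees 0…5.
(1 + y)^2 has coefficients 1,2,1,0,0,0 for degrees 0…5.
Finally multiplying by (1 + y + y^2), the product of all factors after the first has coefficients 1,3,4,3,1,0 for degrees 0…5.
[y^5] = 1·0 + 1·1 = 1.

1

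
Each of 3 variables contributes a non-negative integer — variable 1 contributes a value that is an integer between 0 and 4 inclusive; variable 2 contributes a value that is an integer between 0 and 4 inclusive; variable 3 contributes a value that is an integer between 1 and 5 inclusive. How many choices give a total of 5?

The generating function for the choices is (1 + q + q^2 + q^3 + q^4)·(1 + q + q^2 + q^3 + q^4)·(q + q^2 + q^3 + q^4 + q^5); the count is [q^5].
(1 + q + q^2 + q^3 + q^4) has coefficients 1,1,1,1,1 for degrees 0…4.
(1 + q + q^2 + q^3 + q^4) has coefficients 1,1,1,1,1,0 for degrees 0…5.
Finally multiplying by (q + q^2 + q^3 + q^4 + q^5), the product of all factors after the first has coefficients 0,1,2,3,4,5 for degrees 0…5.
[q^5] = 1·5 + 1·4 + 1·3 + 1·2 + 1·1 = 15.

15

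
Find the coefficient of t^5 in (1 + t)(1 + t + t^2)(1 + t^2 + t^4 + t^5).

(1 + t) has coefficients 1,1 for degrees 0…1.
(1 + t + t^2) has coefficients 1,1,1,0,0,0 for degrees 0…5.
Finally multiplying by (1 + t^2 + t^4 + t^5), the product of all factors after the first has coefficients 1,1,2,1,2,2 for degrees 0…5.
[t^5] = 1·2 + 1·2 = 4.

4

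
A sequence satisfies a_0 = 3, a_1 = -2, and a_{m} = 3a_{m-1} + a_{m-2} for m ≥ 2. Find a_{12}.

The ordinary generating function has denominator 1 - 3z - z^2.
Iterating the recurrence: a_0,…,a_{12} = 3, -2, -3, -11, -36, -119, -393, -1298, -4287, -14159, -46764, -154451, -510117.

-510117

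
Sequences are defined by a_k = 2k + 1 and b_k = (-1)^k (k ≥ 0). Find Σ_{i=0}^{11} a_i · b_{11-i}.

Write out a_i and b_{11-i} for i = 0,…,11 and sum the products.
Σ = 1·(-1) + 3·1 + 5·(-1) + 7·1 + 9·(-1) + 11·1 + 13·(-1) + 15·1 + 17·(-1) + 19·1 + 21·(-1) + 23·1 = 12.

12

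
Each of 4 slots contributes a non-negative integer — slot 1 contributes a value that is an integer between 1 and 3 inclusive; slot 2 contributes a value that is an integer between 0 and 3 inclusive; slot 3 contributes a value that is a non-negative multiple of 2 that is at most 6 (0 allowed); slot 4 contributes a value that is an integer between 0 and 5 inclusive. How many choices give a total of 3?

The generating function for the choices is (y + y^2 + y^3)·(1 + y + y^2 + y^3)·(1 + y^2 + y^4 + y^6)·(1 + y + y^2 + y^3 + y^4 + y^5); the count is [y^3].
(y + y^2 + y^3) has coefficients 0,1,1,1 for degrees 0…3.
(1 + y + y^2 + y^3) has coefficients 1,1,1,1 for degrees 0…3.
Multiplying by (1 + y^2 + y^4 + y^6) gives running coefficients 1,1,2,2 for degrees 0…3.
Finally multiplying by (1 + y + y^2 + y^3 + y^4 + y^5), the product of all factors after the first has coefficients 1,2,4,6 for degrees 0…3.
[y^3] = 1·4 + 1·2 + 1·1 = 7.

7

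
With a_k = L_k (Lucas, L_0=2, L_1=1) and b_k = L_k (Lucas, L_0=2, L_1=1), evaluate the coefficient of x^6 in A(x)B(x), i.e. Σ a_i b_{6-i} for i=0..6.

This is [x^6] in the product of the two ordinary generating functions.
Σ = 2·18 + 1·11 + 3·7 + 4·4 + 7·3 + 11·1 + 18·2 = 152.

152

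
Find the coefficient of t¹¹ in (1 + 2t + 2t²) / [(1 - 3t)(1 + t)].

250958

The denominator gives the recurrence a_n = 2a_(n−1) + 3a_(n−2) for n ≥ 3; the numerator fixes a_0 = 1, a_1 = 4, a_2 = 13.
Iterating: 1, 4, 13, 38, 115, 344, 1033, 3098, 9295, 27884, 83653, 250958, so a_11 = 250958.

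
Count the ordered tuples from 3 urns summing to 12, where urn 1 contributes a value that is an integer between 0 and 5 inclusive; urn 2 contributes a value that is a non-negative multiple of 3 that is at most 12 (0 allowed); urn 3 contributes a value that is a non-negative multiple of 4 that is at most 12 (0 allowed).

The generating function for the choices is (1 + x + x^2 + x^3 + x^4 + x^5)·(1 + x^3 + x^6 + x^9 + x^12)·(1 + x^4 + x^8 + x^12); the count is [x^12].
(1 + x + x^2 + x^3 + x^4 + x^5) has coefficients 1,1,1,1,1,1 for degrees 0…5.
(1 + x^3 + x^6 + x^9 + x^12) has coefficients 1,0,0,1,0,0,1,0,0,1,0,0,1 for degrees 0…12.
Finally multiplying by (1 + x^4 + x^8 + x^12), the product of all factors after the first has coefficients 1,0,0,1,1,0,1,1,1,1,1,1,2 for degrees 0…12.
[x^12] = 1·2 + 1·1 + 1·1 + 1·1 + 1·1 + 1·1 = 7.

7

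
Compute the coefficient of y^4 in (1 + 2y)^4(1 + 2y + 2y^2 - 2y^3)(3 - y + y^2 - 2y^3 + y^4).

265

(1 + 2y)^4 has coefficients 1,8,24,32,16 for degrees 0…4.
(1 + 2y + 2y^2 - 2y^3) has coefficients 1,2,2,-2,0 for degrees 0…4.
Finally multiplying by (3 - y + y^2 - 2y^3 + y^4), the product of all factors after the first has coefficients 3,5,5,-8,1 for degrees 0…4.
[y^4] = 1·1 + 8·(-8) + 24·5 + 32·5 + 16·3 = 265.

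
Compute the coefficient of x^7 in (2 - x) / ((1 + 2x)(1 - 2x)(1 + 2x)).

-1280

The denominator gives the recurrence a_n = −2a_(n−1) + 4a_(n−2) + 8a_(n−3) for n ≥ 3; the numerator fixes a_0 = 2, a_1 = -5, a_2 = 18.
Iterating: 2, -5, 18, -40, 112, -240, 608, -1280, so a_7 = -1280.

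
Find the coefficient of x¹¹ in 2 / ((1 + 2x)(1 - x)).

-2730

Partial fractions give a closed form: a_n = (4/3)·(-2)^n + (2/3)·1^n.
At n = 11: a_11 = -2730.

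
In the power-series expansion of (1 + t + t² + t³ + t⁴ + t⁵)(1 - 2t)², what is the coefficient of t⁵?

(1 + t + t² + t³ + t⁴ + t⁵) has coefficients 1,1,1,1,1,1 for degrees 0…5.
(1 - 2t)² has coefficients 1,-4,4,0,0,0 for degrees 0…5.
[t⁵] = 1·0 + 1·0 + 1·0 + 1·4 + 1·(-4) + 1·1 = 1.

1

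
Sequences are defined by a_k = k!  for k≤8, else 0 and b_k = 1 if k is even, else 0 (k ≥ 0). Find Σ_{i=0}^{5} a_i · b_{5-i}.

127

This is [x^5] in the product of the two ordinary generating functions.
Σ = 1·0 + 1·1 + 2·0 + 6·1 + 24·0 + 120·1 = 127.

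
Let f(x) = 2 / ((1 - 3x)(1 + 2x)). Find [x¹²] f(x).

Partial fractions give a closed form: a_n = (6/5)·3^n + (4/5)·(-2)^n.
At n = 12: a_12 = 641006.

641006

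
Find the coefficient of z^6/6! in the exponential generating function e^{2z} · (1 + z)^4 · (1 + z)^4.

270400

The EGF product rule gives c_6 = Σ_{k_1+k_2+k_3=6} C(6; k_1,k_2,k_3) · ∏ g_i(k_i), where e^{2z} gives (2)^k; (1+z)^4 gives the falling factorial (4)_k; (1+z)^4 gives the falling factorial (4)_k.
g_1(k) for k = 0…6: 1, 2, 4, 8, 16, 32, 64.
g_2(k) for k = 0…6: 1, 4, 12, 24, 24, 0, 0.
g_3(k) for k = 0…6: 1, 4, 12, 24, 24, 0, 0.
First combine the last two factors: h(k) = Σ_j C(k,j)·g_2(j)·g_3(k−j) for k = 0…6: 1, 8, 56, 336, 1680, 6720, 20160.
c_6 = Σ_k C(6,k)·g_1(k)·h(6−k) = 1·1·20160 + 6·2·6720 + 15·4·1680 + 20·8·336 + 15·16·56 + 6·32·8 + 1·64·1 = 20160 + 80640 + 100800 + 53760 + 13440 + 1536 + 64 = 270400.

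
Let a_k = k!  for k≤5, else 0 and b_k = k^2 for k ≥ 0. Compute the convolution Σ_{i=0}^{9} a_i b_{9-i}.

Write out a_i and b_{9-i} for i = 0,…,9 and sum the products.
Σ = 1·81 + 1·64 + 2·49 + 6·36 + 24·25 + 120·16 + 0·9 + 0·4 + 0·1 + 0·0 = 2979.

2979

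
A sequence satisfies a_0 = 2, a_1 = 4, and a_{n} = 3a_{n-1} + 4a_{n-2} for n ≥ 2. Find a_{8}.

The ordinary generating function has denominator 1 - 3z - 4z^2.
Iterating the recurrence: a_0,…,a_{8} = 2, 4, 20, 76, 308, 1228, 4916, 19660, 78644.

78644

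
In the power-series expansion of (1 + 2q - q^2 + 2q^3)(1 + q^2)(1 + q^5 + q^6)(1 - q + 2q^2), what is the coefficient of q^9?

(1 + 2q - q^2 + 2q^3) has coefficients 1,2,-1,2 for degrees 0…3.
(1 + q^2) has coefficients 1,0,1,0,0,0,0,0,0,0 for degrees 0…9.
Multiplying by (1 + q^5 + q^6) gives running coefficients 1,0,1,0,0,1,1,1,1,0 for degrees 0…9.
Finally multiplying by (1 - q + 2q^2), the product of all factors after the first has coefficients 1,-1,3,-1,2,1,0,2,2,1 for degrees 0…9.
[q^9] = 1·1 + 2·2 − 1·2 + 2·0 = 3.

3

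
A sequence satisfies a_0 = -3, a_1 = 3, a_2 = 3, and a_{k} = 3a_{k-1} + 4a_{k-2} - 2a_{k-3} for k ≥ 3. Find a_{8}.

The ordinary generating function has denominator 1 - 3z - 4z^2 + 2z^3.
Iterating the recurrence: a_0,…,a_{8} = -3, 3, 3, 27, 87, 363, 1383, 5427, 21087.

21087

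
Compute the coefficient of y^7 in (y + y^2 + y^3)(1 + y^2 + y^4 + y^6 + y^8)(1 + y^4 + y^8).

(y + y^2 + y^3) has coefficients 0,1,1,1 for degrees 0…3.
(1 + y^2 + y^4 + y^6 + y^8) has coefficients 1,0,1,0,1,0,1,0 for degrees 0…7.
Finally multiplying by (1 + y^4 + y^8), the product of all factors after the first has coefficients 1,0,1,0,2,0,2,0 for degrees 0…7.
[y^7] = 1·2 + 1·0 + 1·2 = 4.

4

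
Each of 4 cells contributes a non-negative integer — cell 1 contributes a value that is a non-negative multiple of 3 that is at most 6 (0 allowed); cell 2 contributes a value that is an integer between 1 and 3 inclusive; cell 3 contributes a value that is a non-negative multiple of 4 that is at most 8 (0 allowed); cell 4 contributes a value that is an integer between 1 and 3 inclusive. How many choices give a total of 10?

7

The generating function for the choices is (1 + x^3 + x^6)·(x + x^2 + x^3)·(1 + x^4 + x^8)·(x + x^2 + x^3); the count is [x^10].
(1 + x^3 + x^6) has coefficients 1,0,0,1,0,0,1 for degrees 0…6.
(x + x^2 + x^3) has coefficients 0,1,1,1,0,0,0,0,0,0,0 for degrees 0…10.
Multiplying by (1 + x^4 + x^8) gives running coefficients 0,1,1,1,0,1,1,1,0,1,1 for degrees 0…10.
Finally multiplying by (x + x^2 + x^3), the product of all factors after the first has coefficients 0,0,1,2,3,2,2,2,3,2,2 for degrees 0…10.
[x^10] = 1·2 + 1·2 + 1·3 = 7.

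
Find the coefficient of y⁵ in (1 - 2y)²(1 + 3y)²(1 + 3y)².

(1 - 2y)² has coefficients 1,-4,4 for degrees 0…2.
(1 + 3y)² has coefficients 1,6,9,0,0,0 for degrees 0…5.
Finally multiplying by (1 + 3y)², the product of all factors after the first has coefficients 1,12,54,108,81,0 for degrees 0…5.
[y⁵] = 1·0 − 4·81 + 4·108 = 108.

108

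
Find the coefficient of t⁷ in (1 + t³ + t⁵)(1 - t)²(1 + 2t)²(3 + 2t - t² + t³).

7

(1 + t³ + t⁵) has coefficients 1,0,0,1,0,1 for degrees 0…5.
(1 - t)² has coefficients 1,-2,1,0,0,0,0,0 for degrees 0…7.
Multiplying by (1 + 2t)² gives running coefficients 1,2,-3,-4,4,0,0,0 for degrees 0…7.
Finally multiplying by (3 + 2t - t² + t³), the product of all factors after the first has coefficients 3,8,-6,-19,9,9,-8,4 for degrees 0…7.
[t⁷] = 1·4 + 1·9 + 1·(-6) = 7.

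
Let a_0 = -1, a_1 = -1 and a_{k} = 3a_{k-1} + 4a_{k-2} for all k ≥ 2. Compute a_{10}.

The ordinary generating function has denominator 1 - 3x - 4x^2.
Iterating the recurrence: a_0,…,a_{10} = -1, -1, -7, -25, -103, -409, -1639, -6553, -26215, -104857, -419431.

-419431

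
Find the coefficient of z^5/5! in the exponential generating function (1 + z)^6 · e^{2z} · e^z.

27693

The EGF product rule gives c_5 = Σ_{k_1+k_2+k_3=5} C(5; k_1,k_2,k_3) · ∏ g_i(k_i), where (1+z)^6 gives the falling factorial (6)_k; e^{2z} gives (2)^k; e^z gives (1)^k.
g_1(k) for k = 0…5: 1, 6, 30, 120, 360, 720.
g_2(k) for k = 0…5: 1, 2, 4, 8, 16, 32.
g_3(k) for k = 0…5: 1, 1, 1, 1, 1, 1.
First combine the last two factors: h(k) = Σ_j C(k,j)·g_2(j)·g_3(k−j) for k = 0…5: 1, 3, 9, 27, 81, 243.
c_5 = Σ_k C(5,k)·g_1(k)·h(5−k) = 1·1·243 + 5·6·81 + 10·30·27 + 10·120·9 + 5·360·3 + 1·720·1 = 243 + 2430 + 8100 + 10800 + 5400 + 720 = 27693.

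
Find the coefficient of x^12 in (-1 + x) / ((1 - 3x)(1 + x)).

Partial fractions give a closed form: a_n = (-1/2)·3^n + (-1/2)·(-1)^n.
At n = 12: a_12 = -265721.

-265721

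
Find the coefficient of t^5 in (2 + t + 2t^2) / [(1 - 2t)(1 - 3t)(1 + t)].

1269

Partial fractions give a closed form: a_n = (-4)·2^n + (23/4)·3^n + (1/4)·(-1)^n.
At n = 5: a_5 = 1269.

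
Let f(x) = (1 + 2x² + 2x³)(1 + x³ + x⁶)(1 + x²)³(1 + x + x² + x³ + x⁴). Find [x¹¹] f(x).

(1 + 2x² + 2x³) has coefficients 1,0,2,2 for degrees 0…3.
(1 + x³ + x⁶) has coefficients 1,0,0,1,0,0,1,0,0,0,0,0 for degrees 0…11.
Multiplying by (1 + x²)³ gives running coefficients 1,0,3,1,3,3,2,3,3,1,3,0 for degrees 0…11.
Finally multiplying by (1 + x + x² + x³ + x⁴), the product of all factors after the first has coefficients 1,1,4,5,8,10,12,12,14,12,12,10 for degrees 0…11.
[x¹¹] = 1·10 + 2·12 + 2·14 = 62.

62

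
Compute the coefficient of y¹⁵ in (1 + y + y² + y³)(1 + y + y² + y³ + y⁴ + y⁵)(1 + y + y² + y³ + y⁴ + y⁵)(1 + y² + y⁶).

15

(1 + y + y² + y³) has coefficients 1,1,1,1 for degrees 0…3.
(1 + y + y² + y³ + y⁴ + y⁵) has coefficients 1,1,1,1,1,1,0,0,0,0,0,0,0,0,0,0 for degrees 0…15.
Multiplying by (1 + y + y² + y³ + y⁴ + y⁵) gives running coefficients 1,2,3,4,5,6,5,4,3,2,1,0,0,0,0,0 for degrees 0…15.
Finally multiplying by (1 + y² + y⁶), the product of all factors after the first has coefficients 1,2,4,6,8,10,11,12,11,10,9,8,6,4,3,2 for degrees 0…15.
[y¹⁵] = 1·2 + 1·3 + 1·4 + 1·6 = 15.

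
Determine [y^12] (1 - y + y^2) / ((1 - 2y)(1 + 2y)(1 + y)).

Partial fractions give a closed form: a_n = (1/4)·2^n + (7/4)·(-2)^n + (-1)·(-1)^n.
At n = 12: a_12 = 8191.

8191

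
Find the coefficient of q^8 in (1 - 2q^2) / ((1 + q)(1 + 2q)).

257

The denominator gives the recurrence a_n = −3a_(n−1) − 2a_(n−2) for n ≥ 3; the numerator fixes a_0 = 1, a_1 = -3, a_2 = 5.
Iterating: 1, -3, 5, -9, 17, -33, 65, -129, 257, so a_8 = 257.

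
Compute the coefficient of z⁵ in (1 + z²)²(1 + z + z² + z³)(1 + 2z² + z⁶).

9

(1 + z²)² has coefficients 1,0,2,0,1 for degrees 0…4.
(1 + z + z² + z³) has coefficients 1,1,1,1,0,0 for degrees 0…5.
Finally multiplying by (1 + 2z² + z⁶), the product of all factors after the first has coefficients 1,1,3,3,2,2 for degrees 0…5.
[z⁵] = 1·2 + 2·3 + 1·1 = 9.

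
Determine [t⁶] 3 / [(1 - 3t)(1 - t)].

3279

The denominator gives the recurrence a_n = 4a_(n−1) − 3a_(n−2) for n ≥ 2; the numerator fixes a_0 = 3, a_1 = 12.
Iterating: 3, 12, 39, 120, 363, 1092, 3279, so a_6 = 3279.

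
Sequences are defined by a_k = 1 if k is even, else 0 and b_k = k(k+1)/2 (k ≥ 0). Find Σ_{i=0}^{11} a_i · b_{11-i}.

161

Write out a_i and b_{11-i} for i = 0,…,11 and sum the products.
Σ = 1·66 + 0·55 + 1·45 + 0·36 + 1·28 + 0·21 + 1·15 + 0·10 + 1·6 + 0·3 + 1·1 + 0·0 = 161.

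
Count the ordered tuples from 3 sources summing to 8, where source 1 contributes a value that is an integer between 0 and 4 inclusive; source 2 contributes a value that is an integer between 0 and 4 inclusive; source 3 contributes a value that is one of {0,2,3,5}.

The generating function for the choices is (1 + t + t^2 + t^3 + t^4)·(1 + t + t^2 + t^3 + t^4)·(1 + t^2 + t^3 + t^5); the count is [t^8].
(1 + t + t^2 + t^3 + t^4) has coefficients 1,1,1,1,1 for degrees 0…4.
(1 + t + t^2 + t^3 + t^4) has coefficients 1,1,1,1,1,0,0,0,0 for degrees 0…8.
Finally multiplying by (1 + t^2 + t^3 + t^5), the product of all factors after the first has coefficients 1,1,2,3,3,3,3,2,1 for degrees 0…8.
[t^8] = 1·1 + 1·2 + 1·3 + 1·3 + 1·3 = 12.

12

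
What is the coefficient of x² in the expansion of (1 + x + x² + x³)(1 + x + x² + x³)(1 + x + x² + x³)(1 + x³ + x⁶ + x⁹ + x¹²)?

(1 + x + x² + x³) has coefficients 1,1,1 for degrees 0…2.
(1 + x + x² + x³) has coefficients 1,1,1 for degrees 0…2.
Multiplying by (1 + x + x² + x³) gives running coefficients 1,2,3 for degrees 0…2.
Finally multiplying by (1 + x³ + x⁶ + x⁹ + x¹²), the product of all factors after the first has coefficients 1,2,3 for degrees 0…2.
[x²] = 1·3 + 1·2 + 1·1 = 6.

6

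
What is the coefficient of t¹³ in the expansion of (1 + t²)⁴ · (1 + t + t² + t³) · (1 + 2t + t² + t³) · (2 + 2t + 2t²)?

(1 + t²)⁴ has coefficients 1,0,4,0,6,0,4,0,1 for degrees 0…8.
(1 + t + t² + t³) has coefficients 1,1,1,1,0,0,0,0,0,0,0,0,0,0 for degrees 0…13.
Multiplying by (1 + 2t + t² + t³) gives running coefficients 1,3,4,5,4,2,1,0,0,0,0,0,0,0 for degrees 0…13.
Finally multiplying by (2 + 2t + 2t²), the product of all factors after the first has coefficients 2,8,16,24,26,22,14,6,2,0,0,0,0,0 for degrees 0…13.
[t¹³] = 1·0 + 4·0 + 6·0 + 4·6 + 1·22 = 46.

46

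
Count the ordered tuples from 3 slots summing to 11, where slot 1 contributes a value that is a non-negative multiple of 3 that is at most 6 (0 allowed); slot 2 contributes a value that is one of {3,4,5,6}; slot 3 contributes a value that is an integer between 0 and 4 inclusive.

The generating function for the choices is (1 + q³ + q⁶)·(q³ + q⁴ + q⁵ + q⁶)·(1 + q + q² + q³ + q⁴); the count is [q¹¹].
(1 + q³ + q⁶) has coefficients 1,0,0,1,0,0,1 for degrees 0…6.
(q³ + q⁴ + q⁵ + q⁶) has coefficients 0,0,0,1,1,1,1,0,0,0,0,0 for degrees 0…11.
Finally multiplying by (1 + q + q² + q³ + q⁴), the product of all factors after the first has coefficients 0,0,0,1,2,3,4,4,3,2,1,0 for degrees 0…11.
[q¹¹] = 1·0 + 1·3 + 1·3 = 6.

6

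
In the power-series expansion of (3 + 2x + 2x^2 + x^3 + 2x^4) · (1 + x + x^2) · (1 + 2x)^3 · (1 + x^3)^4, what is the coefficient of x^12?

1311

(3 + 2x + 2x^2 + x^3 + 2x^4) has coefficients 3,2,2,1,2 for degrees 0…4.
(1 + x + x^2) has coefficients 1,1,1,0,0,0,0,0,0,0,0,0,0 for degrees 0…12.
Multiplying by (1 + 2x)^3 gives running coefficients 1,7,19,26,20,8,0,0,0,0,0,0,0 for degrees 0…12.
Finally multiplying by (1 + x^3)^4, the product of all factors after the first has coefficients 1,7,19,30,48,84,110,122,146,160,148,124,105 for degrees 0…12.
[x^12] = 3·105 + 2·124 + 2·148 + 1·160 + 2·146 = 1311.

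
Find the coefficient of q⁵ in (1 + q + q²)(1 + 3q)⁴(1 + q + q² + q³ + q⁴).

(1 + q + q²) has coefficients 1,1,1 for degrees 0…2.
(1 + 3q)⁴ has coefficients 1,12,54,108,81,0 for degrees 0…5.
Finally multiplying by (1 + q + q² + q³ + q⁴), the product of all factors after the first has coefficients 1,13,67,175,256,255 for degrees 0…5.
[q⁵] = 1·255 + 1·256 + 1·175 = 686.

686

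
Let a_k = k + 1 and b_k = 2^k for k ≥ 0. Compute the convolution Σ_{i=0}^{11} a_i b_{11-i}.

The convolution is the x^11 coefficient of A(x)B(x).
Σ = 1·2048 + 2·1024 + 3·512 + 4·256 + 5·128 + 6·64 + 7·32 + 8·16 + 9·8 + 10·4 + 11·2 + 12·1 = 8178.

8178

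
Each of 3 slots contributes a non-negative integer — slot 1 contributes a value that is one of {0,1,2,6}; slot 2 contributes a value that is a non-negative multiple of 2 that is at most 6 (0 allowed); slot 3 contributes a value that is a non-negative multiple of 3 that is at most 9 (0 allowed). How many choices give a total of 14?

The generating function for the choices is (1 + t + t^2 + t^6)·(1 + t^2 + t^4 + t^6)·(1 + t^3 + t^6 + t^9); the count is [t^14].
(1 + t + t^2 + t^6) has coefficients 1,1,1,0,0,0,1 for degrees 0…6.
(1 + t^2 + t^4 + t^6) has coefficients 1,0,1,0,1,0,1,0,0,0,0,0,0,0,0 for degrees 0…14.
Finally multiplying by (1 + t^3 + t^6 + t^9), the product of all factors after the first has coefficients 1,0,1,1,1,1,2,1,1,2,1,1,1,1,0 for degrees 0…14.
[t^14] = 1·0 + 1·1 + 1·1 + 1·1 = 3.

3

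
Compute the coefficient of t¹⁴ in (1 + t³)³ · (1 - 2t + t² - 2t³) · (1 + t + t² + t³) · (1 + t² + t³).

(1 + t³)³ has coefficients 1,0,0,3,0,0,3,0,0,1 for degrees 0…9.
(1 - 2t + t² - 2t³) has coefficients 1,-2,1,-2,0,0,0,0,0,0,0,0,0,0,0 for degrees 0…14.
Multiplying by (1 + t + t² + t³) gives running coefficients 1,-1,0,-2,-3,-1,-2,0,0,0,0,0,0,0,0 for degrees 0…14.
Finally multiplying by (1 + t² + t³), the product of all factors after the first has coefficients 1,-1,1,-2,-4,-3,-7,-4,-3,-2,0,0,0,0,0 for degrees 0…14.
[t¹⁴] = 1·0 + 3·0 + 3·(-3) + 1·(-3) = -12.

-12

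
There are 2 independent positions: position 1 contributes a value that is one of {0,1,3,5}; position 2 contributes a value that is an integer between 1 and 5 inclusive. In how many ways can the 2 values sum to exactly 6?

3

The generating function for the choices is (1 + y + y³ + y⁵)·(y + y² + y³ + y⁴ + y⁵); the count is [y⁶].
(1 + y + y³ + y⁵) has coefficients 1,1,0,1,0,1 for degrees 0…5.
(y + y² + y³ + y⁴ + y⁵) has coefficients 0,1,1,1,1,1,0 for degrees 0…6.
[y⁶] = 1·0 + 1·1 + 1·1 + 1·1 = 3.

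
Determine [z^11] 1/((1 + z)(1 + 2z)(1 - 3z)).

The denominator gives the recurrence a_n = 7a_(n−2) + 6a_(n−3) for n ≥ 3; the numerator fixes a_0 = 1, a_1 = 0, a_2 = 7.
Iterating: 1, 0, 7, 6, 49, 84, 379, 882, 3157, 8448, 27391, 78078, so a_11 = 78078.

78078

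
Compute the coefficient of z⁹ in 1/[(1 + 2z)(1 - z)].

-341

The denominator gives the recurrence a_n = −a_(n−1) + 2a_(n−2) for n ≥ 2; the numerator fixes a_0 = 1, a_1 = -1.
Iterating: 1, -1, 3, -5, 11, -21, 43, -85, 171, -341, so a_9 = -341.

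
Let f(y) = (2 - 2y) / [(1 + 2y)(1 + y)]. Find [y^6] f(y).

The denominator gives the recurrence a_n = −3a_(n−1) − 2a_(n−2) for n ≥ 2; the numerator fixes a_0 = 2, a_1 = -8.
Iterating: 2, -8, 20, -44, 92, -188, 380, so a_6 = 380.

380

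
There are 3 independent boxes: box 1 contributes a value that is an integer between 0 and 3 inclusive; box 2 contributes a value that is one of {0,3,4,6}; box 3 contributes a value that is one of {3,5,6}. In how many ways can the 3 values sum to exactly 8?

5

The generating function for the choices is (1 + x + x^2 + x^3)·(1 + x^3 + x^4 + x^6)·(x^3 + x^5 + x^6); the count is [x^8].
(1 + x + x^2 + x^3) has coefficients 1,1,1,1 for degrees 0…3.
(1 + x^3 + x^4 + x^6) has coefficients 1,0,0,1,1,0,1,0,0 for degrees 0…8.
Finally multiplying by (x^3 + x^5 + x^6), the product of all factors after the first has coefficients 0,0,0,1,0,1,2,1,1 for degrees 0…8.
[x^8] = 1·1 + 1·1 + 1·2 + 1·1 = 5.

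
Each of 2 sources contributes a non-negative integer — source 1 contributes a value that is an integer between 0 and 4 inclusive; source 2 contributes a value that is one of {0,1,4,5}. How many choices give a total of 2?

2

The generating function for the choices is (1 + q + q² + q³ + q⁴)·(1 + q + q⁴ + q⁵); the count is [q²].
(1 + q + q² + q³ + q⁴) has coefficients 1,1,1 for degrees 0…2.
(1 + q + q⁴ + q⁵) has coefficients 1,1,0 for degrees 0…2.
[q²] = 1·0 + 1·1 + 1·1 = 2.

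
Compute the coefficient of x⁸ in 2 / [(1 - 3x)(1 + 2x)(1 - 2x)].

23210

Partial fractions give a closed form: a_n = (18/5)·3^n + (2/5)·(-2)^n + (-2)·2^n.
At n = 8: a_8 = 23210.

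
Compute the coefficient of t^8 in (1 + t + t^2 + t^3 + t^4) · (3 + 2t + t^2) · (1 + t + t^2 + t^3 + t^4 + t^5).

16

(1 + t + t^2 + t^3 + t^4) has coefficients 1,1,1,1,1 for degrees 0…4.
(3 + 2t + t^2) has coefficients 3,2,1,0,0,0,0,0,0 for degrees 0…8.
Finally multiplying by (1 + t + t^2 + t^3 + t^4 + t^5), the product of all factors after the first has coefficients 3,5,6,6,6,6,3,1,0 for degrees 0…8.
[t^8] = 1·0 + 1·1 + 1·3 + 1·6 + 1·6 = 16.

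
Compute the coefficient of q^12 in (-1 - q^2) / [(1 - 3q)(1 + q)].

-442868

The denominator gives the recurrence a_n = 2a_(n−1) + 3a_(n−2) for n ≥ 3; the numerator fixes a_0 = -1, a_1 = -2, a_2 = -8.
Iterating: -1, -2, -8, -22, -68, -202, -608, -1822, -5468, -16402, -49208, -147622, -442868, so a_12 = -442868.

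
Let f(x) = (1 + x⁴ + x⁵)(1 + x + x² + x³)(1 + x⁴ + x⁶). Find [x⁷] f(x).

(1 + x⁴ + x⁵) has coefficients 1,0,0,0,1,1 for degrees 0…5.
(1 + x + x² + x³) has coefficients 1,1,1,1,0,0,0,0 for degrees 0…7.
Finally multiplying by (1 + x⁴ + x⁶), the product of all factors after the first has coefficients 1,1,1,1,1,1,2,2 for degrees 0…7.
[x⁷] = 1·2 + 1·1 + 1·1 = 4.

4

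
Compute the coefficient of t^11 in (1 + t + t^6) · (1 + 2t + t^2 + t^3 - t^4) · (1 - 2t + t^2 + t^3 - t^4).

(1 + t + t^6) has coefficients 1,1,0,0,0,0,1 for degrees 0…6.
(1 + 2t + t^2 + t^3 - t^4) has coefficients 1,2,1,1,-1,0,0,0,0,0,0,0 for degrees 0…11.
Finally multiplying by (1 - 2t + t^2 + t^3 - t^4), the product of all factors after the first has coefficients 1,0,-2,2,-1,2,-1,-2,1,0,0,0 for degrees 0…11.
[t^11] = 1·0 + 1·0 + 1·2 = 2.

2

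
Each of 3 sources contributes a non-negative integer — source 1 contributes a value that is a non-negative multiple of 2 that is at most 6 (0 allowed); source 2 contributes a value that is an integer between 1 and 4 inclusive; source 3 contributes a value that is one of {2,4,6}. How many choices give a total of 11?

5

The generating function for the choices is (1 + x^2 + x^4 + x^6)·(x + x^2 + x^3 + x^4)·(x^2 + x^4 + x^6); the count is [x^11].
(1 + x^2 + x^4 + x^6) has coefficients 1,0,1,0,1,0,1 for degrees 0…6.
(x + x^2 + x^3 + x^4) has coefficients 0,1,1,1,1,0,0,0,0,0,0,0 for degrees 0…11.
Finally multiplying by (x^2 + x^4 + x^6), the product of all factors after the first has coefficients 0,0,0,1,1,2,2,2,2,1,1,0 for degrees 0…11.
[x^11] = 1·0 + 1·1 + 1·2 + 1·2 = 5.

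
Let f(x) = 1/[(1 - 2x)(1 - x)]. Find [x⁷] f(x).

Partial fractions give a closed form: a_n = (2)·2^n + (-1)·1^n.
At n = 7: a_7 = 255.

255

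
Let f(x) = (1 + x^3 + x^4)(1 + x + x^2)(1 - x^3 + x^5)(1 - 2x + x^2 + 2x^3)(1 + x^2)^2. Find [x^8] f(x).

(1 + x^3 + x^4) has coefficients 1,0,0,1,1 for degrees 0…4.
(1 + x + x^2) has coefficients 1,1,1,0,0,0,0,0,0 for degrees 0…8.
Multiplying by (1 - x^3 + x^5) gives running coefficients 1,1,1,-1,-1,0,1,1,0 for degrees 0…8.
Multiplying by (1 - 2x + x^2 + 2x^3) gives running coefficients 1,-1,0,0,4,3,-2,-3,-1 for degrees 0…8.
Finally multiplying by (1 + x^2)^2, the product of all factors after the first has coefficients 1,-1,2,-2,5,2,6,3,-1 for degrees 0…8.
[x^8] = 1·(-1) + 1·2 + 1·5 = 6.

6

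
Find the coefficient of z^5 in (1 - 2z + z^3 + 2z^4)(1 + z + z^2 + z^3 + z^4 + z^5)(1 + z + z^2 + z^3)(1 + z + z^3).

2

(1 - 2z + z^3 + 2z^4) has coefficients 1,-2,0,1,2 for degrees 0…4.
(1 + z + z^2 + z^3 + z^4 + z^5) has coefficients 1,1,1,1,1,1 for degrees 0…5.
Multiplying by (1 + z + z^2 + z^3) gives running coefficients 1,2,3,4,4,4 for degrees 0…5.
Finally multiplying by (1 + z + z^3), the product of all factors after the first has coefficients 1,3,5,8,10,11 for degrees 0…5.
[z^5] = 1·11 − 2·10 + 1·5 + 2·3 = 2.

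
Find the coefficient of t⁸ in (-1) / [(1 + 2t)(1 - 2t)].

-256

The denominator gives the recurrence a_n = 4a_(n−2) for n ≥ 2; the numerator fixes a_0 = -1, a_1 = 0.
Iterating: -1, 0, -4, 0, -16, 0, -64, 0, -256, so a_8 = -256.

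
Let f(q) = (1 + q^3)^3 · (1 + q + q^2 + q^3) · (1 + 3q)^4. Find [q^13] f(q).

(1 + q^3)^3 has coefficients 1,0,0,3,0,0,3,0,0,1 for degrees 0…9.
(1 + q + q^2 + q^3) has coefficients 1,1,1,1,0,0,0,0,0,0,0,0,0,0 for degrees 0…13.
Finally multiplying by (1 + 3q)^4, the product of all factors after the first has coefficients 1,13,67,175,255,243,189,81,0,0,0,0,0,0 for degrees 0…13.
[q^13] = 1·0 + 3·0 + 3·81 + 1·255 = 498.

498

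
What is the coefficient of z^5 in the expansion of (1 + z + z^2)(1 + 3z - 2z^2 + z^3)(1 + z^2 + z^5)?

4

(1 + z + z^2) has coefficients 1,1,1 for degrees 0…2.
(1 + 3z - 2z^2 + z^3) has coefficients 1,3,-2,1,0,0 for degrees 0…5.
Finally multiplying by (1 + z^2 + z^5), the product of all factors after the first has coefficients 1,3,-1,4,-2,2 for degrees 0…5.
[z^5] = 1·2 + 1·(-2) + 1·4 = 4.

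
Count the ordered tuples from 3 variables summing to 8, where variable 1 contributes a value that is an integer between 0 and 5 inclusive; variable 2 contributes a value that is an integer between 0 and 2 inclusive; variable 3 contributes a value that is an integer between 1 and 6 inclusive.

The generating function for the choices is (1 + t + t^2 + t^3 + t^4 + t^5)·(1 + t + t^2)·(t + t^2 + t^3 + t^4 + t^5 + t^6); the count is [t^8].
(1 + t + t^2 + t^3 + t^4 + t^5) has coefficients 1,1,1,1,1,1 for degrees 0…5.
(1 + t + t^2) has coefficients 1,1,1,0,0,0,0,0,0 for degrees 0…8.
Finally multiplying by (t + t^2 + t^3 + t^4 + t^5 + t^6), the product of all factors after the first has coefficients 0,1,2,3,3,3,3,2,1 for degrees 0…8.
[t^8] = 1·1 + 1·2 + 1·3 + 1·3 + 1·3 + 1·3 = 15.

15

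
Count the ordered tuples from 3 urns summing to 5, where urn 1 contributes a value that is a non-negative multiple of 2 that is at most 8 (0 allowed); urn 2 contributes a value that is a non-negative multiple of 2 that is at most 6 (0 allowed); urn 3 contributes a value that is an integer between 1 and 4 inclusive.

The generating function for the choices is (1 + y^2 + y^4 + y^6 + y^8)·(1 + y^2 + y^4 + y^6)·(y + y^2 + y^3 + y^4); the count is [y^5].
(1 + y^2 + y^4 + y^6 + y^8) has coefficients 1,0,1,0,1,0 for degrees 0…5.
(1 + y^2 + y^4 + y^6) has coefficients 1,0,1,0,1,0 for degrees 0…5.
Finally multiplying by (y + y^2 + y^3 + y^4), the product of all factors after the first has coefficients 0,1,1,2,2,2 for degrees 0…5.
[y^5] = 1·2 + 1·2 + 1·1 = 5.

5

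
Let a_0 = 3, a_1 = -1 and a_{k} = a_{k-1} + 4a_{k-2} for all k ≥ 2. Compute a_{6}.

The ordinary generating function has denominator 1 - z - 4z^2.
Iterating the recurrence: a_0,…,a_{6} = 3, -1, 11, 7, 51, 79, 283.

283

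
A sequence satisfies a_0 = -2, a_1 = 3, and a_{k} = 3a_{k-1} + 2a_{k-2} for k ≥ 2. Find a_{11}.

The ordinary generating function has denominator 1 - 3q - 2q^2.
Iterating the recurrence: a_0,…,a_{11} = -2, 3, 5, 21, 73, 261, 929, 3309, 11785, 41973, 149489, 532413.

532413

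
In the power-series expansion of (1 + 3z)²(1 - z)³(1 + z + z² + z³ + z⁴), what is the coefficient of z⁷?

(1 + 3z)² has coefficients 1,6,9 for degrees 0…2.
(1 - z)³ has coefficients 1,-3,3,-1,0,0,0,0 for degrees 0…7.
Finally multiplying by (1 + z + z² + z³ + z⁴), the product of all factors after the first has coefficients 1,-2,1,0,0,-1,2,-1 for degrees 0…7.
[z⁷] = 1·(-1) + 6·2 + 9·(-1) = 2.

2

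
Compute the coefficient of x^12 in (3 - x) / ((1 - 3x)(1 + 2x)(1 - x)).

1279281

Partial fractions give a closed form: a_n = (12/5)·3^n + (14/15)·(-2)^n + (-1/3)·1^n.
At n = 12: a_12 = 1279281.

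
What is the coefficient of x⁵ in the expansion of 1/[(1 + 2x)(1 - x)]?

-21

Partial fractions give a closed form: a_n = (2/3)·(-2)^n + (1/3)·1^n.
At n = 5: a_5 = -21.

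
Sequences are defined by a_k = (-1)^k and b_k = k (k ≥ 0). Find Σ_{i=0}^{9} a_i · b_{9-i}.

The convolution is the t^9 coefficient of A(t)B(t).
Σ = 1·9 − 1·8 + 1·7 − 1·6 + 1·5 − 1·4 + 1·3 − 1·2 + 1·1 − 1·0 = 5.

5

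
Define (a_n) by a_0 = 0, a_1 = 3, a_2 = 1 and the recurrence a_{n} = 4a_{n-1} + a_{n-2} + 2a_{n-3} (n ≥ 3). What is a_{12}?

4294371

The ordinary generating function has denominator 1 - 4y - y^2 - 2y^3.
Iterating the recurrence: a_0,…,a_{12} = 0, 3, 1, 7, 35, 149, 645, 2799, 12139, 52645, 228317, 990191, 4294371.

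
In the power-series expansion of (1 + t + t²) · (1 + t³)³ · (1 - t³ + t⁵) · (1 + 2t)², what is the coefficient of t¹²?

(1 + t + t²) has coefficients 1,1,1 for degrees 0…2.
(1 + t³)³ has coefficients 1,0,0,3,0,0,3,0,0,1,0,0,0 for degrees 0…12.
Multiplying by (1 - t³ + t⁵) gives running coefficients 1,0,0,2,0,1,0,0,3,-2,0,3,-1 for degrees 0…12.
Finally multiplying by (1 + 2t)², the product of all factors after the first has coefficients 1,4,4,2,8,9,4,4,3,10,4,-5,11 for degrees 0…12.
[t¹²] = 1·11 + 1·(-5) + 1·4 = 10.

10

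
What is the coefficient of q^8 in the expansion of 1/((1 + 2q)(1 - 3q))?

4039

Partial fractions give a closed form: a_n = (2/5)·(-2)^n + (3/5)·3^n.
At n = 8: a_8 = 4039.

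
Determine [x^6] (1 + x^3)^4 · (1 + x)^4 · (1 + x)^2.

87

(1 + x^3)^4 has coefficients 1,0,0,4,0,0,6 for degrees 0…6.
(1 + x)^4 has coefficients 1,4,6,4,1,0,0 for degrees 0…6.
Finally multiplying by (1 + x)^2, the product of all factors after the first has coefficients 1,6,15,20,15,6,1 for degrees 0…6.
[x^6] = 1·1 + 4·20 + 6·1 = 87.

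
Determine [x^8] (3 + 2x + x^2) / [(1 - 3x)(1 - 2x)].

72182

The denominator gives the recurrence a_n = 5a_(n−1) − 6a_(n−2) for n ≥ 3; the numerator fixes a_0 = 3, a_1 = 17, a_2 = 68.
Iterating: 3, 17, 68, 238, 782, 2482, 7718, 23698, 72182, so a_8 = 72182.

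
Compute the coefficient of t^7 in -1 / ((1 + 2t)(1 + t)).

Partial fractions give a closed form: a_n = (-2)·(-2)^n + (1)·(-1)^n.
At n = 7: a_7 = 255.

255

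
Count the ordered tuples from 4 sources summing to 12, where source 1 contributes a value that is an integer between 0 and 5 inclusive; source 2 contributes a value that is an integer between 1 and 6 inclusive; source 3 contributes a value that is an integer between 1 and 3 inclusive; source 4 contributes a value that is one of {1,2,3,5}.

The generating function for the choices is (1 + z + z^2 + z^3 + z^4 + z^5)·(z + z^2 + z^3 + z^4 + z^5 + z^6)·(z + z^2 + z^3)·(z + z^2 + z^3 + z^5); the count is [z^12].
(1 + z + z^2 + z^3 + z^4 + z^5) has coefficients 1,1,1,1,1,1 for degrees 0…5.
(z + z^2 + z^3 + z^4 + z^5 + z^6) has coefficients 0,1,1,1,1,1,1,0,0,0,0,0,0 for degrees 0…12.
Multiplying by (z + z^2 + z^3) gives running coefficients 0,0,1,2,3,3,3,3,2,1,0,0,0 for degrees 0…12.
Finally multiplying by (z + z^2 + z^3 + z^5), the product of all factors after the first has coefficients 0,0,0,1,3,6,8,10,11,11,9,6,4 for degrees 0…12.
[z^12] = 1·4 + 1·6 + 1·9 + 1·11 + 1·11 + 1·10 = 51.

51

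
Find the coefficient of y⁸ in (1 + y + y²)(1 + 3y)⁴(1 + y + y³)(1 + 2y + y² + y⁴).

1711

(1 + y + y²) has coefficients 1,1,1 for degrees 0…2.
(1 + 3y)⁴ has coefficients 1,12,54,108,81,0,0,0,0 for degrees 0…8.
Multiplying by (1 + y + y³) gives running coefficients 1,13,66,163,201,135,108,81,0 for degrees 0…8.
Finally multiplying by (1 + 2y + y² + y⁴), the product of all factors after the first has coefficients 1,15,93,308,594,713,645,595,471 for degrees 0…8.
[y⁸] = 1·471 + 1·595 + 1·645 = 1711.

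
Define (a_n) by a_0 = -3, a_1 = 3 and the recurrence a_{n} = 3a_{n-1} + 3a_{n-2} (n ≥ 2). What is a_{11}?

The ordinary generating function has denominator 1 - 3q - 3q^2.
Iterating the recurrence: a_0,…,a_{11} = -3, 3, 0, 9, 27, 108, 405, 1539, 5832, 22113, 83835, 317844.

317844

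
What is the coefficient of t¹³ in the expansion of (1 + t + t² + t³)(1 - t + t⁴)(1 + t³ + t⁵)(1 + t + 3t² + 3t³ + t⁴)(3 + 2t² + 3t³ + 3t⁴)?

(1 + t + t² + t³) has coefficients 1,1,1,1 for degrees 0…3.
(1 - t + t⁴) has coefficients 1,-1,0,0,1,0,0,0,0,0,0,0,0,0 for degrees 0…13.
Multiplying by (1 + t³ + t⁵) gives running coefficients 1,-1,0,1,0,1,-1,1,0,1,0,0,0,0 for degrees 0…13.
Multiplying by (1 + t + 3t² + 3t³ + t⁴) gives running coefficients 1,0,2,1,-1,3,3,4,1,2,3,4,3,1 for degrees 0…13.
Finally multiplying by (3 + 2t² + 3t³ + 3t⁴), the product of all factors after the first has coefficients 3,0,8,6,4,17,16,18,15,32,32,31,24,26 for degrees 0…13.
[t¹³] = 1·26 + 1·24 + 1·31 + 1·32 = 113.

113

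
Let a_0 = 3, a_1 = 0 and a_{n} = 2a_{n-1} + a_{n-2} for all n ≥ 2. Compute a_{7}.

The ordinary generating function has denominator 1 - 2t - t^2.
Iterating the recurrence: a_0,…,a_{7} = 3, 0, 3, 6, 15, 36, 87, 210.

210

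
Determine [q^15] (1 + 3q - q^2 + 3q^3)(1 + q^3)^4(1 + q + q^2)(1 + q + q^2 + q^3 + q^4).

83

(1 + 3q - q^2 + 3q^3) has coefficients 1,3,-1,3 for degrees 0…3.
(1 + q^3)^4 has coefficients 1,0,0,4,0,0,6,0,0,4,0,0,1,0,0,0 for degrees 0…15.
Multiplying by (1 + q + q^2) gives running coefficients 1,1,1,4,4,4,6,6,6,4,4,4,1,1,1,0 for degrees 0…15.
Finally multiplying by (1 + q + q^2 + q^3 + q^4), the product of all factors after the first has coefficients 1,2,3,7,11,14,19,24,26,26,26,24,19,14,11,7 for degrees 0…15.
[q^15] = 1·7 + 3·11 − 1·14 + 3·19 = 83.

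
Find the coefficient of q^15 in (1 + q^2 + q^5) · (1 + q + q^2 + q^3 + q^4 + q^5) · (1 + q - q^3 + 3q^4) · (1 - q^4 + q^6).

(1 + q^2 + q^5) has coefficients 1,0,1,0,0,1 for degrees 0…5.
(1 + q + q^2 + q^3 + q^4 + q^5) has coefficients 1,1,1,1,1,1,0,0,0,0,0,0,0,0,0,0 for degrees 0…15.
Multiplying by (1 + q - q^3 + 3q^4) gives running coefficients 1,2,2,1,4,4,3,2,2,3,0,0,0,0,0,0 for degrees 0…15.
Finally multiplying by (1 - q^4 + q^6), the product of all factors after the first has coefficients 1,2,2,1,3,2,2,3,0,0,1,2,1,-1,2,3 for degrees 0…15.
[q^15] = 1·3 + 1·(-1) + 1·1 = 3.

3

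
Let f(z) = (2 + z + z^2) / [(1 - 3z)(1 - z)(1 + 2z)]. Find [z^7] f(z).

Partial fractions give a closed form: a_n = (11/5)·3^n + (-2/3)·1^n + (7/15)·(-2)^n.
At n = 7: a_7 = 4751.

4751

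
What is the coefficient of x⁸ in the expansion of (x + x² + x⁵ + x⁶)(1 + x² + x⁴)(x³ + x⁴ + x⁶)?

4

(x + x² + x⁵ + x⁶) has coefficients 0,1,1,0,0,1,1 for degrees 0…6.
(1 + x² + x⁴) has coefficients 1,0,1,0,1,0,0,0,0 for degrees 0…8.
Finally multiplying by (x³ + x⁴ + x⁶), the product of all factors after the first has coefficients 0,0,0,1,1,1,2,1,2 for degrees 0…8.
[x⁸] = 1·1 + 1·2 + 1·1 + 1·0 = 4.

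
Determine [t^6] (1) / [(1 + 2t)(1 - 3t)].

463

Partial fractions give a closed form: a_n = (2/5)·(-2)^n + (3/5)·3^n.
At n = 6: a_6 = 463.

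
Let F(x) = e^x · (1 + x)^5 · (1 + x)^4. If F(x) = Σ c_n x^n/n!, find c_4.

The EGF product rule gives c_4 = Σ_{k_1+k_2+k_3=4} C(4; k_1,k_2,k_3) · ∏ g_i(k_i), where e^x gives (1)^k; (1+x)^5 gives the falling factorial (5)_k; (1+x)^4 gives the falling factorial (4)_k.
g_1(k) for k = 0…4: 1, 1, 1, 1, 1.
g_2(k) for k = 0…4: 1, 5, 20, 60, 120.
g_3(k) for k = 0…4: 1, 4, 12, 24, 24.
First combine the last two factors: h(k) = Σ_j C(k,j)·g_2(j)·g_3(k−j) for k = 0…4: 1, 9, 72, 504, 3024.
c_4 = Σ_k C(4,k)·g_1(k)·h(4−k) = 1·1·3024 + 4·1·504 + 6·1·72 + 4·1·9 + 1·1·1 = 3024 + 2016 + 432 + 36 + 1 = 5509.

5509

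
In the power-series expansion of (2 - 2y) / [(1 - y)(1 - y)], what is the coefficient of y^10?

2

The denominator gives the recurrence a_n = 2a_(n−1) − a_(n−2) for n ≥ 2; the numerator fixes a_0 = 2, a_1 = 2.
Iterating: 2, 2, 2, 2, 2, 2, 2, 2, 2, 2, 2, so a_10 = 2.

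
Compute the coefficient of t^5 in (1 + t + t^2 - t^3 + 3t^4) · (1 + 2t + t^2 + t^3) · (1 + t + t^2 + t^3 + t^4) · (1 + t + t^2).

(1 + t + t^2 - t^3 + 3t^4) has coefficients 1,1,1,-1,3 for degrees 0…4.
(1 + 2t + t^2 + t^3) has coefficients 1,2,1,1,0,0 for degrees 0…5.
Multiplying by (1 + t + t^2 + t^3 + t^4) gives running coefficients 1,3,4,5,5,4 for degrees 0…5.
Finally multiplying by (1 + t + t^2), the product of all factors after the first has coefficients 1,4,8,12,14,14 for degrees 0…5.
[t^5] = 1·14 + 1·14 + 1·12 − 1·8 + 3·4 = 44.

44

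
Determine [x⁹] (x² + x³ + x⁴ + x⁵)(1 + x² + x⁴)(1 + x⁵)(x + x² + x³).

7

(x² + x³ + x⁴ + x⁵) has coefficients 0,0,1,1,1,1 for degrees 0…5.
(1 + x² + x⁴) has coefficients 1,0,1,0,1,0,0,0,0,0 for degrees 0…9.
Multiplying by (1 + x⁵) gives running coefficients 1,0,1,0,1,1,0,1,0,1 for degrees 0…9.
Finally multiplying by (x + x² + x³), the product of all factors after the first has coefficients 0,1,1,2,1,2,2,2,2,1 for degrees 0…9.
[x⁹] = 1·2 + 1·2 + 1·2 + 1·1 = 7.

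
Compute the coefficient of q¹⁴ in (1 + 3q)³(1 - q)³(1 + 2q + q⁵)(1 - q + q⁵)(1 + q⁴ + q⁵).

(1 + 3q)³ has coefficients 1,9,27,27 for degrees 0…3.
(1 - q)³ has coefficients 1,-3,3,-1,0,0,0,0,0,0,0,0,0,0,0 for degrees 0…14.
Multiplying by (1 + 2q + q⁵) gives running coefficients 1,-1,-3,5,-2,1,-3,3,-1,0,0,0,0,0,0 for degrees 0…14.
Multiplying by (1 - q + q⁵) gives running coefficients 1,-2,-2,8,-7,4,-5,3,1,-1,1,-3,3,-1,0 for degrees 0…14.
Finally multiplying by (1 + q⁴ + q⁵), the product of all factors after the first has coefficients 1,-2,-2,8,-6,3,-9,9,2,-4,0,-5,7,-1,0 for degrees 0…14.
[q¹⁴] = 1·0 + 9·(-1) + 27·7 + 27·(-5) = 45.

45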